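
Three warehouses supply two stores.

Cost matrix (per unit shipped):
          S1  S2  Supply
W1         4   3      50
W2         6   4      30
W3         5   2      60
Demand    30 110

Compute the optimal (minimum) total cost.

420

One minimum-cost allocation:
  W1→S1: 30 × 4 = 120
  W1→S2: 20 × 3 = 60
  W2→S2: 30 × 4 = 120
  W3→S2: 60 × 2 = 120
Total = 120 + 60 + 120 + 120 = 420.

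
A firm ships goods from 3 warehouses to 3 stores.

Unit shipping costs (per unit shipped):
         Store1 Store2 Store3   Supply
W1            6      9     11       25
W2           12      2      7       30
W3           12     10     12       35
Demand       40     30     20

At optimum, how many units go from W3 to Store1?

15

Optimal shipments:
  W1–Store1: 25 × 6 = 150
  W2–Store2: 30 × 2 = 60
  W3–Store1: 15 × 12 = 180
  W3–Store3: 20 × 12 = 240
Total cost = 630.
So W3→Store1 carries 15 units.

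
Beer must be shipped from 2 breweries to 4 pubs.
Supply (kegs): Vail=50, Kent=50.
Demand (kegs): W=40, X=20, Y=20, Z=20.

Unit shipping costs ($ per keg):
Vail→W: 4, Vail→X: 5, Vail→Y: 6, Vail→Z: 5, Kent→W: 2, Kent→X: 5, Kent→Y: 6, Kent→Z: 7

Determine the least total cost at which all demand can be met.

A cheapest plan:
  Vail to X: 20 × $5 = $100
  Vail to Y: 10 × $6 = $60
  Vail to Z: 20 × $5 = $100
  Kent to W: 40 × $2 = $80
  Kent to Y: 10 × $6 = $60
Total = 100 + 60 + 100 + 80 + 60 = $400.
(Supply check: Vail ships 50; Kent ships 50.)

400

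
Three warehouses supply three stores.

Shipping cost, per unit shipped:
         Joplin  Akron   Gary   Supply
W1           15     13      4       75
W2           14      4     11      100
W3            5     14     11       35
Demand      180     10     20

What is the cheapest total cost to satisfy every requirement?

2380

An optimal shipping plan:
  W1–Joplin: 55 units
  W1–Gary: 20 units
  W2–Joplin: 90 units
  W2–Akron: 10 units
  W3–Joplin: 35 units
Total cost = 2380.
(Supply check: W1 ships 75; W2 ships 100; W3 ships 35.)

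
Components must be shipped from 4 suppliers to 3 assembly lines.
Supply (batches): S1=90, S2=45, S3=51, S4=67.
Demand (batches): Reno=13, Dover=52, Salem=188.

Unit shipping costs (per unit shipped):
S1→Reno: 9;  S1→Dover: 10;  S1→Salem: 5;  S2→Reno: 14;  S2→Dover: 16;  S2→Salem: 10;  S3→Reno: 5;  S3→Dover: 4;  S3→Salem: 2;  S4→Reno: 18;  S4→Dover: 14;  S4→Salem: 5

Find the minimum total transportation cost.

Optimal allocation:
  S1 to Dover: 1 × 10 = 10
  S1 to Salem: 89 × 5 = 445
  S2 to Reno: 13 × 14 = 182
  S2 to Salem: 32 × 10 = 320
  S3 to Dover: 51 × 4 = 204
  S4 to Salem: 67 × 5 = 335
Total = 10 + 445 + 182 + 320 + 204 + 335 = 1496.

1496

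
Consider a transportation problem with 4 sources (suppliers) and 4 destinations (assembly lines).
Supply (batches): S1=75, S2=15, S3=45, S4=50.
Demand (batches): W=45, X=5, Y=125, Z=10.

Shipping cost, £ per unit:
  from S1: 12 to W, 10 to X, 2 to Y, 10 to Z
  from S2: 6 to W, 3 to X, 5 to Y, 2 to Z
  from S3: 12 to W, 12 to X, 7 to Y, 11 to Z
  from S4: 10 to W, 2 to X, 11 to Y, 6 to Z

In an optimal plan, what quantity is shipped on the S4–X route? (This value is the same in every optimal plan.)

The minimum-cost plan:
  S1→Y: 75 × £2 = £150
  S2→Y: 5 × £5 = £25
  S2→Z: 10 × £2 = £20
  S3→Y: 45 × £7 = £315
  S4→W: 45 × £10 = £450
  S4→X: 5 × £2 = £10
Total cost = £970.
So S4→X carries 5 batches.

5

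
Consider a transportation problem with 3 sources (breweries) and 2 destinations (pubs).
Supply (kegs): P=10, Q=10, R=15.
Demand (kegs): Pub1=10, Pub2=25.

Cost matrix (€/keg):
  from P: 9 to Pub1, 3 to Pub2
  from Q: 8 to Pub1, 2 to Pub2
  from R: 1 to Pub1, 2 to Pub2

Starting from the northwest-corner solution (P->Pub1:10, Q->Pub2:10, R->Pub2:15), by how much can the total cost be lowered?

70

Current plan cost = 10·9 + 10·2 + 15·2 = €140.
Optimal plan:
  P to Pub2: 10 × €3 = €30
  Q to Pub2: 10 × €2 = €20
  R to Pub1: 10 × €1 = €10
  R to Pub2: 5 × €2 = €10
Optimal cost = €70.
Saving = 140 − 70 = €70.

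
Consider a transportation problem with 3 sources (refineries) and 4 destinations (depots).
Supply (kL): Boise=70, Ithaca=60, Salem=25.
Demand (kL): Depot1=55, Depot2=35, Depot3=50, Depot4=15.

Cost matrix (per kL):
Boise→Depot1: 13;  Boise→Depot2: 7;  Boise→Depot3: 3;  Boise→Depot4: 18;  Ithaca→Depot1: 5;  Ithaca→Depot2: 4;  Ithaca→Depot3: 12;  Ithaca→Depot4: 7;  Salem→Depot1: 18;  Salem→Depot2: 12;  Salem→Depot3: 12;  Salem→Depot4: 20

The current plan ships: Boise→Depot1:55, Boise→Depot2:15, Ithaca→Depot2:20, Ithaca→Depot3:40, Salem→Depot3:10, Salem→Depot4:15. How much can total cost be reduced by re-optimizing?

820

Current plan cost = 55·13 + 15·7 + 20·4 + 40·12 + 10·12 + 15·20 = 1800.
Optimal plan:
  Boise–Depot2: 20 × 7 = 140
  Boise–Depot3: 50 × 3 = 150
  Ithaca–Depot1: 45 × 5 = 225
  Ithaca–Depot4: 15 × 7 = 105
  Salem–Depot1: 10 × 18 = 180
  Salem–Depot2: 15 × 12 = 180
Optimal cost = 980.
Saving = 1800 − 980 = 820.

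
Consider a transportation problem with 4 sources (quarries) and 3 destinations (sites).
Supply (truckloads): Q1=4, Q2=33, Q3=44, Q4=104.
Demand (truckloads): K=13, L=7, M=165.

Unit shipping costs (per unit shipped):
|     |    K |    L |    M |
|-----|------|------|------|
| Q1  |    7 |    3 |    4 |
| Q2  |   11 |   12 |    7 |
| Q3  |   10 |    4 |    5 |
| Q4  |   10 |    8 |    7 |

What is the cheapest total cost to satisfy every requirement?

One minimum-cost allocation:
  Q1->L: 4 × 3 = 12
  Q2->M: 33 × 7 = 231
  Q3->L: 3 × 4 = 12
  Q3->M: 41 × 5 = 205
  Q4->K: 13 × 10 = 130
  Q4->M: 91 × 7 = 637
Total = 12 + 231 + 12 + 205 + 130 + 637 = 1227.

1227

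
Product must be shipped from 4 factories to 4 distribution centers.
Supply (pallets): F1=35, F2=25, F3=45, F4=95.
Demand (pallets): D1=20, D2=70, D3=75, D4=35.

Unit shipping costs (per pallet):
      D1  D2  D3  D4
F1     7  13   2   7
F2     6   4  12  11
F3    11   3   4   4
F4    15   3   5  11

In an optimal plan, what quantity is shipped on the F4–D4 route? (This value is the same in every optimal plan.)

Solving gives:
  F1->D3: 35 pallets
  F2->D1: 20 pallets
  F2->D2: 5 pallets
  F3->D3: 10 pallets
  F3->D4: 35 pallets
  F4->D2: 65 pallets
  F4->D3: 30 pallets
Total cost = 735.
The route F4→D4 is not used.

0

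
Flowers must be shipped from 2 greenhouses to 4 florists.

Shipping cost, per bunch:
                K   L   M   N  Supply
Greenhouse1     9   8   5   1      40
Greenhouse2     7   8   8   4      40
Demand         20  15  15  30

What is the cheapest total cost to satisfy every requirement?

A cheapest plan:
  Greenhouse1→M: 15 × 5 = 75
  Greenhouse1→N: 25 × 1 = 25
  Greenhouse2→K: 20 × 7 = 140
  Greenhouse2→L: 15 × 8 = 120
  Greenhouse2→N: 5 × 4 = 20
Total = 75 + 25 + 140 + 120 + 20 = 380.

380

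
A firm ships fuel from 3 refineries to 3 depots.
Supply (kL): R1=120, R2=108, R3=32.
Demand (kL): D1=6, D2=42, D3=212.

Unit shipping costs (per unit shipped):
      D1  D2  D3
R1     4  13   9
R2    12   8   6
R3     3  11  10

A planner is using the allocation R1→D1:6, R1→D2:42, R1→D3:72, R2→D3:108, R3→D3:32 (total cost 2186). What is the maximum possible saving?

122

Current plan cost = 6·4 + 42·13 + 72·9 + 108·6 + 32·10 = 2186.
Optimal plan:
  R1 to D3: 120 × 9 = 1080
  R2 to D2: 16 × 8 = 128
  R2 to D3: 92 × 6 = 552
  R3 to D1: 6 × 3 = 18
  R3 to D2: 26 × 11 = 286
Optimal cost = 2064.
Saving = 2186 − 2064 = 122.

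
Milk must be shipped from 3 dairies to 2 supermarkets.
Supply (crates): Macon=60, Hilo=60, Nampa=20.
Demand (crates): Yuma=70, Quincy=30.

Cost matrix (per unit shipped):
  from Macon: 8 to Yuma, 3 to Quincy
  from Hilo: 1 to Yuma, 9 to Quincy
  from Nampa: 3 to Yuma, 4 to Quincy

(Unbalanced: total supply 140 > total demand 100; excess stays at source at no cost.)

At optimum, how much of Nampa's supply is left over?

10

Minimum-cost shipments:
  Macon–Quincy: 30 × 3 = 90
  Hilo–Yuma: 60 × 1 = 60
  Nampa–Yuma: 10 × 3 = 30
Total cost = 180.
Nampa ships 10 of its 20, leaving 10.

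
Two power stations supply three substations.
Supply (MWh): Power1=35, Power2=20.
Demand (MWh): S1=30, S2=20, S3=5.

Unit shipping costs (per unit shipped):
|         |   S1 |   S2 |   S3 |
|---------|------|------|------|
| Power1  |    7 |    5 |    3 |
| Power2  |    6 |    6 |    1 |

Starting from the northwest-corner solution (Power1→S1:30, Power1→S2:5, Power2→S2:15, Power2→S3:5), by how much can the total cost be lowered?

30

Current plan cost = 30·7 + 5·5 + 15·6 + 5·1 = 330.
Optimal plan:
  Power1→S1: 15 MWh
  Power1→S2: 20 MWh
  Power2→S1: 15 MWh
  Power2→S3: 5 MWh
Optimal cost = 300.
Saving = 330 − 300 = 30.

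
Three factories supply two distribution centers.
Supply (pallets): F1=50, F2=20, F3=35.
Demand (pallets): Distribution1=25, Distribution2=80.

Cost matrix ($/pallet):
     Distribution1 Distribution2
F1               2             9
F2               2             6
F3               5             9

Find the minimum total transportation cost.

Optimal allocation:
  F1 to Distribution1: 25 pallets
  F1 to Distribution2: 25 pallets
  F2 to Distribution2: 20 pallets
  F3 to Distribution2: 35 pallets
Total cost = $710.
(Supply check: F1 ships 50; F2 ships 20; F3 ships 35.)

710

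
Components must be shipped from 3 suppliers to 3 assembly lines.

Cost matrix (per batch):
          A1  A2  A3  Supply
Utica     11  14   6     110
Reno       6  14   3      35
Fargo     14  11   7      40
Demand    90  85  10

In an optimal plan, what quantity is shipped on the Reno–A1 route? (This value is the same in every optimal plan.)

The minimum-cost plan:
  Utica->A1: 55 × 11 = 605
  Utica->A2: 45 × 14 = 630
  Utica->A3: 10 × 6 = 60
  Reno->A1: 35 × 6 = 210
  Fargo->A2: 40 × 11 = 440
Total cost = 1945.
So Reno→A1 carries 35 batches.

35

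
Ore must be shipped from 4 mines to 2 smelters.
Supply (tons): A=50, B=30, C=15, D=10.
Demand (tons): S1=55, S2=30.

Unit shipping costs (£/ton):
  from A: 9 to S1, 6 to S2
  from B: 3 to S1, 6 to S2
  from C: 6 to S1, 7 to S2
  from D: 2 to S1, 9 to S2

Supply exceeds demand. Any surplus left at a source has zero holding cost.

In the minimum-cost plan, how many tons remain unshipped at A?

Minimum-cost shipments:
  A→S2: 30 tons
  B→S1: 30 tons
  C→S1: 15 tons
  D→S1: 10 tons
Total cost = £380.
A ships 30 of its 50, leaving 20.

20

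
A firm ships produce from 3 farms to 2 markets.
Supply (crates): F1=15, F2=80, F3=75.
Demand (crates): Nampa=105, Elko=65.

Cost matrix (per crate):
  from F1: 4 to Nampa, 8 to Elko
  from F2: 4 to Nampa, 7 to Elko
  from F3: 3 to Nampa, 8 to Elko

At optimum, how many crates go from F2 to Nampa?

The minimum-cost plan:
  F1->Nampa: 15 × 4 = 60
  F2->Nampa: 15 × 4 = 60
  F2->Elko: 65 × 7 = 455
  F3->Nampa: 75 × 3 = 225
Total cost = 800.
So F2→Nampa carries 15 crates.

15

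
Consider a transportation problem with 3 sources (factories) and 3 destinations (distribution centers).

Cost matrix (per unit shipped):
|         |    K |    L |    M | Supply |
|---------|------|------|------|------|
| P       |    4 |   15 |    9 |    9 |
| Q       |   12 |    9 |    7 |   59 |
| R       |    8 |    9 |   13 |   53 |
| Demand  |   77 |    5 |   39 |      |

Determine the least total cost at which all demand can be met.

958

An optimal shipping plan:
  P to K: 9 × 4 = 36
  Q to K: 15 × 12 = 180
  Q to L: 5 × 9 = 45
  Q to M: 39 × 7 = 273
  R to K: 53 × 8 = 424
Total = 36 + 180 + 45 + 273 + 424 = 958.
(Supply check: P ships 9; Q ships 59; R ships 53.)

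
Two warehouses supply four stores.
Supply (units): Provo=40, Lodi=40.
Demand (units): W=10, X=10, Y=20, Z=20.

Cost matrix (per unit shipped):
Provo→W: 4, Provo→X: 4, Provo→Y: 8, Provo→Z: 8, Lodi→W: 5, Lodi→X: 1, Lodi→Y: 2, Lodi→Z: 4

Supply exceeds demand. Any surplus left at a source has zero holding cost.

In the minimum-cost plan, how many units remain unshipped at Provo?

An optimal plan:
  Provo->W: 10 × 4 = 40
  Provo->X: 10 × 4 = 40
  Lodi->Y: 20 × 2 = 40
  Lodi->Z: 20 × 4 = 80
Total cost = 200.
Provo ships 20 of its 40, leaving 20.

20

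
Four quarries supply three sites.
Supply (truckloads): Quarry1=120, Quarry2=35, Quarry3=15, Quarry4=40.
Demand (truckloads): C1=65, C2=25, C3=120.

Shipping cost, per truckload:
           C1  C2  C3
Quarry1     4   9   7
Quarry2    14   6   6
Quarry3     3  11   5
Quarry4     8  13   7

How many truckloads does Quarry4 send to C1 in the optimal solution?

The minimum-cost plan:
  Quarry1–C1: 65 × 4 = 260
  Quarry1–C3: 55 × 7 = 385
  Quarry2–C2: 25 × 6 = 150
  Quarry2–C3: 10 × 6 = 60
  Quarry3–C3: 15 × 5 = 75
  Quarry4–C3: 40 × 7 = 280
Total cost = 1210.
The route Quarry4→C1 is not used.

0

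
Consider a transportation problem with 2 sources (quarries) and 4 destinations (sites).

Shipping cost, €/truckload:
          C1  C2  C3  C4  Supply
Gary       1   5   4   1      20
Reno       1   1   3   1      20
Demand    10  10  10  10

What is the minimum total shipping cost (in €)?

60

One minimum-cost allocation:
  Gary→C1: 10 × €1 = €10
  Gary→C4: 10 × €1 = €10
  Reno→C2: 10 × €1 = €10
  Reno→C3: 10 × €3 = €30
Total = 10 + 10 + 10 + 30 = €60.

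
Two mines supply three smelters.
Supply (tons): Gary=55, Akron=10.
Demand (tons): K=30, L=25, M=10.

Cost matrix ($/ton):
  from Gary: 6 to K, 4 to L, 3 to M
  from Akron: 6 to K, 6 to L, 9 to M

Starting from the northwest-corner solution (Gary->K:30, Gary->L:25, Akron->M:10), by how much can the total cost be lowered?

60

Current plan cost = 30·6 + 25·4 + 10·9 = $370.
Optimal plan:
  Gary to K: 20 × $6 = $120
  Gary to L: 25 × $4 = $100
  Gary to M: 10 × $3 = $30
  Akron to K: 10 × $6 = $60
Optimal cost = $310.
Saving = 370 − 310 = $60.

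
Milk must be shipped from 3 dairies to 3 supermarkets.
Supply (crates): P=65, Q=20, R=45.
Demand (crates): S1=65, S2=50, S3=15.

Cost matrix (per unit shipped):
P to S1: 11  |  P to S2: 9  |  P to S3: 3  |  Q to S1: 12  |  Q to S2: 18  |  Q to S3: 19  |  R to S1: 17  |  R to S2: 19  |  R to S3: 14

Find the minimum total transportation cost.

1500

Optimal allocation:
  P->S2: 50 × 9 = 450
  P->S3: 15 × 3 = 45
  Q->S1: 20 × 12 = 240
  R->S1: 45 × 17 = 765
Total = 450 + 45 + 240 + 765 = 1500.
(Supply check: P ships 65; Q ships 20; R ships 45.)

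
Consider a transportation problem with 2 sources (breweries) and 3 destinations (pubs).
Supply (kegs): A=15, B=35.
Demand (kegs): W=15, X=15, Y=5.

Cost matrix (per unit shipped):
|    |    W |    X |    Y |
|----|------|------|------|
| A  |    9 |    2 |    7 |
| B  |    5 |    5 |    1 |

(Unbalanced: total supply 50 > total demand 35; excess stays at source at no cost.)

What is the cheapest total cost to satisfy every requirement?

A cheapest plan:
  A to X: 15 × 2 = 30
  B to W: 15 × 5 = 75
  B to Y: 5 × 1 = 5
Total = 30 + 75 + 5 = 110.
(Supply check: A ships 15; B ships 20.)

110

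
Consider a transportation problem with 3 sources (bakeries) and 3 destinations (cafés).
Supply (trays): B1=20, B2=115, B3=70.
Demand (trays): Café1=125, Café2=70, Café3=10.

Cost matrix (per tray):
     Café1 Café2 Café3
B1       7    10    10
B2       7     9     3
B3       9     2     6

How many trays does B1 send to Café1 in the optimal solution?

20

Optimal shipments:
  B1→Café1: 20 × 7 = 140
  B2→Café1: 105 × 7 = 735
  B2→Café3: 10 × 3 = 30
  B3→Café2: 70 × 2 = 140
Total cost = 1045.
So B1→Café1 carries 20 trays.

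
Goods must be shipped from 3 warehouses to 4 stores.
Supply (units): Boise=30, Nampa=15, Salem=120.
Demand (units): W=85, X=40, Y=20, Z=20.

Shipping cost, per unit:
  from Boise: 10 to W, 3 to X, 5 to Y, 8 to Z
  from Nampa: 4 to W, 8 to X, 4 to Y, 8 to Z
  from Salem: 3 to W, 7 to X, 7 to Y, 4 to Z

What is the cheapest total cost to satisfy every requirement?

A cheapest plan:
  Boise->X: 30 × 3 = 90
  Nampa->Y: 15 × 4 = 60
  Salem->W: 85 × 3 = 255
  Salem->X: 10 × 7 = 70
  Salem->Y: 5 × 7 = 35
  Salem->Z: 20 × 4 = 80
Total = 90 + 60 + 255 + 70 + 35 + 80 = 590.

590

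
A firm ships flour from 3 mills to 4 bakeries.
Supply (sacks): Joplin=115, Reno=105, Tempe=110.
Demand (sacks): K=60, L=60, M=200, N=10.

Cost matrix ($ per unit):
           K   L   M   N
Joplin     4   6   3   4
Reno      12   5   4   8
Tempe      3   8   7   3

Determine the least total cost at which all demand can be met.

1315

A cheapest plan:
  Joplin->M: 115 sacks
  Reno->L: 60 sacks
  Reno->M: 45 sacks
  Tempe->K: 60 sacks
  Tempe->M: 40 sacks
  Tempe->N: 10 sacks
Total cost = $1315.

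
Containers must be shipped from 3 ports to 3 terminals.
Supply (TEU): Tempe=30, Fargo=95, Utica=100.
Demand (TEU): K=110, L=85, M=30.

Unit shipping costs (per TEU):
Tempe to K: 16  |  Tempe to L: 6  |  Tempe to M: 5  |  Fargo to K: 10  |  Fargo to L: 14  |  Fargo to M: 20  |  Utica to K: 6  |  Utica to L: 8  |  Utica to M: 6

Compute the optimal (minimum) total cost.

1840

One minimum-cost allocation:
  Tempe to L: 30 × 6 = 180
  Fargo to K: 95 × 10 = 950
  Utica to K: 15 × 6 = 90
  Utica to L: 55 × 8 = 440
  Utica to M: 30 × 6 = 180
Total = 180 + 950 + 90 + 440 + 180 = 1840.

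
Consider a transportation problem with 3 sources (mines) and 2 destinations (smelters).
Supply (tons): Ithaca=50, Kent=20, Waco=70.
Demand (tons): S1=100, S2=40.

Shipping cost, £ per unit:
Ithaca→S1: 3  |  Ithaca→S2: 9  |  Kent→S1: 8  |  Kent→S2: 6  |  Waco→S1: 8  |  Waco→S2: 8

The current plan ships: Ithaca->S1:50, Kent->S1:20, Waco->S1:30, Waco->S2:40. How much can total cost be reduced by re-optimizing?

Current plan cost = 50·3 + 20·8 + 30·8 + 40·8 = £870.
Optimal plan:
  Ithaca to S1: 50 tons
  Kent to S2: 20 tons
  Waco to S1: 50 tons
  Waco to S2: 20 tons
Optimal cost = £830.
Saving = 870 − 830 = £40.

40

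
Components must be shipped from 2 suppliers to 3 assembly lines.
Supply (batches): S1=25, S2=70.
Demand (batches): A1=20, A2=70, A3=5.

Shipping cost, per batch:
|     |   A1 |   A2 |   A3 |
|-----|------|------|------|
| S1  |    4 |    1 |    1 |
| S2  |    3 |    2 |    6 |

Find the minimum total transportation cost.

185

An optimal shipping plan:
  S1→A2: 20 × 1 = 20
  S1→A3: 5 × 1 = 5
  S2→A1: 20 × 3 = 60
  S2→A2: 50 × 2 = 100
Total = 20 + 5 + 60 + 100 = 185.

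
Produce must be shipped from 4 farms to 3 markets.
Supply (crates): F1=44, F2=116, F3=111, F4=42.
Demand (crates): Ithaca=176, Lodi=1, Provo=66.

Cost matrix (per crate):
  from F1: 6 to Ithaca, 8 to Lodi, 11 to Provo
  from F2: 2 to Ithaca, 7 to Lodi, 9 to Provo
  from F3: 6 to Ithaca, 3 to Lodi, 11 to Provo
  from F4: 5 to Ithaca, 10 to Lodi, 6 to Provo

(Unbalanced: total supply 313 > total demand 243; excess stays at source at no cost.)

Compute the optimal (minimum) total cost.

An optimal shipping plan:
  F2->Ithaca: 116 × 2 = 232
  F3->Ithaca: 60 × 6 = 360
  F3->Lodi: 1 × 3 = 3
  F3->Provo: 24 × 11 = 264
  F4->Provo: 42 × 6 = 252
Total = 232 + 360 + 3 + 264 + 252 = 1111.
(Supply check: F1 ships 0; F2 ships 116; F3 ships 85; F4 ships 42.)

1111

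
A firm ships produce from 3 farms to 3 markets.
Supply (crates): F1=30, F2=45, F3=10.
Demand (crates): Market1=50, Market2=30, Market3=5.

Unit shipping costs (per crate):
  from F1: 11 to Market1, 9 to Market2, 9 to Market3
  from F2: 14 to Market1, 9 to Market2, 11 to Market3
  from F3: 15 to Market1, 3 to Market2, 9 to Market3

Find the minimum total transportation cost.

875

Optimal allocation:
  F1→Market1: 30 crates
  F2→Market1: 20 crates
  F2→Market2: 20 crates
  F2→Market3: 5 crates
  F3→Market2: 10 crates
Total cost = 875.
(Supply check: F1 ships 30; F2 ships 45; F3 ships 10.)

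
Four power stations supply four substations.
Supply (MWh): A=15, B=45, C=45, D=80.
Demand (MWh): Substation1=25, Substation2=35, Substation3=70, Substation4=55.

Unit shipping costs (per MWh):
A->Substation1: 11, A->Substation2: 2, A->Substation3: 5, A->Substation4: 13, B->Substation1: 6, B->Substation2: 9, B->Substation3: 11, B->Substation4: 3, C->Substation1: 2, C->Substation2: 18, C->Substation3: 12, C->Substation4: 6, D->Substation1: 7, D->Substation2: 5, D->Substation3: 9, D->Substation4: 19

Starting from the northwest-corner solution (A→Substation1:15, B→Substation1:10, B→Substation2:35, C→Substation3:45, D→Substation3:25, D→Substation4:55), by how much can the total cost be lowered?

1330

Current plan cost = 15·11 + 10·6 + 35·9 + 45·12 + 25·9 + 55·19 = 2350.
Optimal plan:
  A–Substation3: 15 MWh
  B–Substation4: 45 MWh
  C–Substation1: 25 MWh
  C–Substation3: 10 MWh
  C–Substation4: 10 MWh
  D–Substation2: 35 MWh
  D–Substation3: 45 MWh
Optimal cost = 1020.
Saving = 2350 − 1020 = 1330.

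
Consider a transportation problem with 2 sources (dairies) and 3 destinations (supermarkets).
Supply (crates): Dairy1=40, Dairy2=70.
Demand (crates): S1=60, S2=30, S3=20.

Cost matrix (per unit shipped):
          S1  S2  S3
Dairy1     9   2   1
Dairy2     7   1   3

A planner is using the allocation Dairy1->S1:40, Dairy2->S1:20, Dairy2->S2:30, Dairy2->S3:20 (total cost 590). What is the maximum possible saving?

Current plan cost = 40·9 + 20·7 + 30·1 + 20·3 = 590.
Optimal plan:
  Dairy1–S2: 20 × 2 = 40
  Dairy1–S3: 20 × 1 = 20
  Dairy2–S1: 60 × 7 = 420
  Dairy2–S2: 10 × 1 = 10
Optimal cost = 490.
Saving = 590 − 490 = 100.

100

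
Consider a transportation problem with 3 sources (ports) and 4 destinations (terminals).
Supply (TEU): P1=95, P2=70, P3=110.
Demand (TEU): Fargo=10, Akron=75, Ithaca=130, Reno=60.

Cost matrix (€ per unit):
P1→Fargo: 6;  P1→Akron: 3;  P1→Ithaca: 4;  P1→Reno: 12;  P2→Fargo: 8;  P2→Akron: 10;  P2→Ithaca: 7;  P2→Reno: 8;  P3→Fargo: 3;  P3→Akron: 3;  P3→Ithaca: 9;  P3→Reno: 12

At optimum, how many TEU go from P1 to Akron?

0

The minimum-cost plan:
  P1–Ithaca: 95 TEU
  P2–Ithaca: 10 TEU
  P2–Reno: 60 TEU
  P3–Fargo: 10 TEU
  P3–Akron: 75 TEU
  P3–Ithaca: 25 TEU
Total cost = €1410.
The route P1→Akron is not used.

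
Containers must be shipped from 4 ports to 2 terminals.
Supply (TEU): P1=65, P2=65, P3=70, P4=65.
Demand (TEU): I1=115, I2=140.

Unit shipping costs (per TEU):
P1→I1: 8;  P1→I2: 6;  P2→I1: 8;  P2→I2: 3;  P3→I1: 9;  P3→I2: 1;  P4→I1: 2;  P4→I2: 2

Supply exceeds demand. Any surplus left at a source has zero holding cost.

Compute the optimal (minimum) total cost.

One minimum-cost allocation:
  P1→I1: 50 × 8 = 400
  P1→I2: 5 × 6 = 30
  P2→I2: 65 × 3 = 195
  P3→I2: 70 × 1 = 70
  P4→I1: 65 × 2 = 130
Total = 400 + 30 + 195 + 70 + 130 = 825.

825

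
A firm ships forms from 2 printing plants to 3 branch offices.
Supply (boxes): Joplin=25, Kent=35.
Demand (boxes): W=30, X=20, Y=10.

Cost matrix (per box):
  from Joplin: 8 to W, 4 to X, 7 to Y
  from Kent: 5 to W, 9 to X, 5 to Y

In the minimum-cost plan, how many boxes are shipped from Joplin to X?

20

The minimum-cost plan:
  Joplin→X: 20 × 4 = 80
  Joplin→Y: 5 × 7 = 35
  Kent→W: 30 × 5 = 150
  Kent→Y: 5 × 5 = 25
Total cost = 290.
So Joplin→X carries 20 boxes.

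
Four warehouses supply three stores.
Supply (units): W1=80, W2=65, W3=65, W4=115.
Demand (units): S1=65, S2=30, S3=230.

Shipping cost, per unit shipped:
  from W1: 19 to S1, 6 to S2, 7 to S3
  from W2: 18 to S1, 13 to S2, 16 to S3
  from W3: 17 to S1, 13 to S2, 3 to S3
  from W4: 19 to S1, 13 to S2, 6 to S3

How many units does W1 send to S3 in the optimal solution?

50

The minimum-cost plan:
  W1→S2: 30 × 6 = 180
  W1→S3: 50 × 7 = 350
  W2→S1: 65 × 18 = 1170
  W3→S3: 65 × 3 = 195
  W4→S3: 115 × 6 = 690
Total cost = 2585.
So W1→S3 carries 50 units.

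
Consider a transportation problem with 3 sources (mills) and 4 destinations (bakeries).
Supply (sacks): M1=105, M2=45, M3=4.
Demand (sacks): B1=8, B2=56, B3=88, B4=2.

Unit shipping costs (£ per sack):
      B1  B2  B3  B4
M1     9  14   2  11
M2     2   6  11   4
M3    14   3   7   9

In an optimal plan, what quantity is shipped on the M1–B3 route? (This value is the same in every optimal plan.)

The minimum-cost plan:
  M1->B1: 8 × £9 = £72
  M1->B2: 7 × £14 = £98
  M1->B3: 88 × £2 = £176
  M1->B4: 2 × £11 = £22
  M2->B2: 45 × £6 = £270
  M3->B2: 4 × £3 = £12
Total cost = £650.
So M1→B3 carries 88 sacks.

88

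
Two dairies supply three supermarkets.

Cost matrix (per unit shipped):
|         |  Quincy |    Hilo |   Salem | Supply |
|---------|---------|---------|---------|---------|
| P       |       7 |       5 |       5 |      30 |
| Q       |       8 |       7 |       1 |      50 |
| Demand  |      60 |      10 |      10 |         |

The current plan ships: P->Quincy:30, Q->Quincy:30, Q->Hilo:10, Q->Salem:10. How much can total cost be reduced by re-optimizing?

10

Current plan cost = 30·7 + 30·8 + 10·7 + 10·1 = 530.
Optimal plan:
  P->Quincy: 20 crates
  P->Hilo: 10 crates
  Q->Quincy: 40 crates
  Q->Salem: 10 crates
Optimal cost = 520.
Saving = 530 − 520 = 10.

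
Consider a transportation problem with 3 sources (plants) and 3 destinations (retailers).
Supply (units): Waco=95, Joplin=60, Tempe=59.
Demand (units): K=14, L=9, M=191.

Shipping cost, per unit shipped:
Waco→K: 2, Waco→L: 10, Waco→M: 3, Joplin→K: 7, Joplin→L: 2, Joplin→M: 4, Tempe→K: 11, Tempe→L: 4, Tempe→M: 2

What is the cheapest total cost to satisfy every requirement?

A cheapest plan:
  Waco→K: 14 × 2 = 28
  Waco→M: 81 × 3 = 243
  Joplin→L: 9 × 2 = 18
  Joplin→M: 51 × 4 = 204
  Tempe→M: 59 × 2 = 118
Total = 28 + 243 + 18 + 204 + 118 = 611.
(Supply check: Waco ships 95; Joplin ships 60; Tempe ships 59.)

611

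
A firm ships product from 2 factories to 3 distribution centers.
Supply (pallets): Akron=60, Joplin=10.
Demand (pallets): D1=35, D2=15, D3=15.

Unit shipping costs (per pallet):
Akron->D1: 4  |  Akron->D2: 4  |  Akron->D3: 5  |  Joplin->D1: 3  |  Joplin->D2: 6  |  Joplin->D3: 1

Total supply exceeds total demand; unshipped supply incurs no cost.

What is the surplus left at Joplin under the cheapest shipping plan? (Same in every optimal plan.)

0

Minimum-cost shipments:
  Akron to D1: 35 × 4 = 140
  Akron to D2: 15 × 4 = 60
  Akron to D3: 5 × 5 = 25
  Joplin to D3: 10 × 1 = 10
Total cost = 235.
Joplin ships 10 of its 10, leaving 0.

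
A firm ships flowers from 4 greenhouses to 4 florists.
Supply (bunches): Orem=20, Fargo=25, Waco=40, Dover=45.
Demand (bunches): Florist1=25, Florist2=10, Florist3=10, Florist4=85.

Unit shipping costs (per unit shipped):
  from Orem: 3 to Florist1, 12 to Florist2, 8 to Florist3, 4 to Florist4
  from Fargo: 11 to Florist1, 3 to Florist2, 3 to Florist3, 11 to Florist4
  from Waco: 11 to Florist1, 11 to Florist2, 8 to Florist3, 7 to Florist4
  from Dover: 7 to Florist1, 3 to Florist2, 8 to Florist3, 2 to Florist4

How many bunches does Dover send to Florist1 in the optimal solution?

Solving gives:
  Orem→Florist1: 20 bunches
  Fargo→Florist1: 5 bunches
  Fargo→Florist2: 10 bunches
  Fargo→Florist3: 10 bunches
  Waco→Florist4: 40 bunches
  Dover→Florist4: 45 bunches
Total cost = 545.
The route Dover→Florist1 is not used.

0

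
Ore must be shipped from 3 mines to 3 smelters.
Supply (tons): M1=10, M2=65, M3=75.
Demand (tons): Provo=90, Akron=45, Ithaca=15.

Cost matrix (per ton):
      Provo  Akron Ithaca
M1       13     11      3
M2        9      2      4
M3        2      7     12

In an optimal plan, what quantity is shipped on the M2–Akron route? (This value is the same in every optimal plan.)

Solving gives:
  M1 to Ithaca: 10 × 3 = 30
  M2 to Provo: 15 × 9 = 135
  M2 to Akron: 45 × 2 = 90
  M2 to Ithaca: 5 × 4 = 20
  M3 to Provo: 75 × 2 = 150
Total cost = 425.
So M2→Akron carries 45 tons.

45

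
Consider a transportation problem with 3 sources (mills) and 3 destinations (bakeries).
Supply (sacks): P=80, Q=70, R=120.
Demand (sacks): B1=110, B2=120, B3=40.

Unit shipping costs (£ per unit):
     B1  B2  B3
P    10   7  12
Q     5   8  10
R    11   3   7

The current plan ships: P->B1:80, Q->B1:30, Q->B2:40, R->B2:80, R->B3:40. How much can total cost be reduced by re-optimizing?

240

Current plan cost = 80·10 + 30·5 + 40·8 + 80·3 + 40·7 = £1790.
Optimal plan:
  P→B1: 40 × £10 = £400
  P→B2: 40 × £7 = £280
  Q→B1: 70 × £5 = £350
  R→B2: 80 × £3 = £240
  R→B3: 40 × £7 = £280
Optimal cost = £1550.
Saving = 1790 − 1550 = £240.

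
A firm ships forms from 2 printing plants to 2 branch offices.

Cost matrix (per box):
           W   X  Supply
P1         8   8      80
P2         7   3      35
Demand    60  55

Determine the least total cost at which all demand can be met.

745

Optimal allocation:
  P1 to W: 60 × 8 = 480
  P1 to X: 20 × 8 = 160
  P2 to X: 35 × 3 = 105
Total = 480 + 160 + 105 = 745.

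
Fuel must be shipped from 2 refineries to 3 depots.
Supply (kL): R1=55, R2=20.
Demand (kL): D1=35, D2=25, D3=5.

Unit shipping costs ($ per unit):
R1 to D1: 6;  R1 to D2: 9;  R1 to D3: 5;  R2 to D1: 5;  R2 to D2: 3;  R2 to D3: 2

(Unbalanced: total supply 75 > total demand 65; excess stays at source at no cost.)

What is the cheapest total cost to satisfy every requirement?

340

One minimum-cost allocation:
  R1 to D1: 35 × $6 = $210
  R1 to D2: 5 × $9 = $45
  R1 to D3: 5 × $5 = $25
  R2 to D2: 20 × $3 = $60
Total = 210 + 45 + 25 + 60 = $340.
(Supply check: R1 ships 45; R2 ships 20.)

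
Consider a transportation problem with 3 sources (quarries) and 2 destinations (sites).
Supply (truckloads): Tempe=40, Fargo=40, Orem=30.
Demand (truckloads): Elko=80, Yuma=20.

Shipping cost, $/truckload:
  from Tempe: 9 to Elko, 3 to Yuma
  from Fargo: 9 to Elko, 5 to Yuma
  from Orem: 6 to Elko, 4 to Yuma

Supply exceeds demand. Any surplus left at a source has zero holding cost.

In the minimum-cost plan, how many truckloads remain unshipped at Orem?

0

Minimum-cost shipments:
  Tempe to Elko: 10 × $9 = $90
  Tempe to Yuma: 20 × $3 = $60
  Fargo to Elko: 40 × $9 = $360
  Orem to Elko: 30 × $6 = $180
Total cost = $690.
Orem ships 30 of its 30, leaving 0.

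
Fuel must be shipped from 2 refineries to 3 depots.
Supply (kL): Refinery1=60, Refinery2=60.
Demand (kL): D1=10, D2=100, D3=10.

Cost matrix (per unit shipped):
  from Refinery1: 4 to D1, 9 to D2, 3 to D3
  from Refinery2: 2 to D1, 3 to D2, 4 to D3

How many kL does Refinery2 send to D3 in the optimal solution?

Solving gives:
  Refinery1->D1: 10 × 4 = 40
  Refinery1->D2: 40 × 9 = 360
  Refinery1->D3: 10 × 3 = 30
  Refinery2->D2: 60 × 3 = 180
Total cost = 610.
The route Refinery2→D3 is not used.

0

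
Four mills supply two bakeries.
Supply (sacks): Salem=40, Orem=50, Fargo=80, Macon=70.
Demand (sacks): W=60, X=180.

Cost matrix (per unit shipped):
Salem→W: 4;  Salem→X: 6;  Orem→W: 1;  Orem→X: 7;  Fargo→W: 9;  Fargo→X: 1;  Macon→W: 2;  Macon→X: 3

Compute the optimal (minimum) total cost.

An optimal shipping plan:
  Salem to W: 10 sacks
  Salem to X: 30 sacks
  Orem to W: 50 sacks
  Fargo to X: 80 sacks
  Macon to X: 70 sacks
Total cost = 560.

560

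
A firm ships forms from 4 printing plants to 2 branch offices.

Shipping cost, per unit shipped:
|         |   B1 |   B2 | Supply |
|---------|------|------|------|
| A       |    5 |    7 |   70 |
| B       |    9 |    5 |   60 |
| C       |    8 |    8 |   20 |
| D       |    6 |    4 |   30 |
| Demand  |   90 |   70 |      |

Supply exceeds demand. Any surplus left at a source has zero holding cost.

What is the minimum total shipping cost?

810

A cheapest plan:
  A→B1: 70 boxes
  B→B2: 60 boxes
  D→B1: 20 boxes
  D→B2: 10 boxes
Total cost = 810.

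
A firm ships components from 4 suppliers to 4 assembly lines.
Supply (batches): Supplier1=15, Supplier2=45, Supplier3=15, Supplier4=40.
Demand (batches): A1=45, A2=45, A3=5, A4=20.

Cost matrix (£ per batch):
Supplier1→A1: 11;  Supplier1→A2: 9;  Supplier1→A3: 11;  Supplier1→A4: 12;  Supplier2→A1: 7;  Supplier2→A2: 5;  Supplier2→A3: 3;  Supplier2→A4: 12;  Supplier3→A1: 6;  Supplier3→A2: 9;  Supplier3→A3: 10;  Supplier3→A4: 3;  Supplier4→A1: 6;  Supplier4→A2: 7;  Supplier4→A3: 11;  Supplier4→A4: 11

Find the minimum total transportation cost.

A cheapest plan:
  Supplier1 to A2: 10 × £9 = £90
  Supplier1 to A4: 5 × £12 = £60
  Supplier2 to A1: 5 × £7 = £35
  Supplier2 to A2: 35 × £5 = £175
  Supplier2 to A3: 5 × £3 = £15
  Supplier3 to A4: 15 × £3 = £45
  Supplier4 to A1: 40 × £6 = £240
Total = 90 + 60 + 35 + 175 + 15 + 45 + 240 = £660.

660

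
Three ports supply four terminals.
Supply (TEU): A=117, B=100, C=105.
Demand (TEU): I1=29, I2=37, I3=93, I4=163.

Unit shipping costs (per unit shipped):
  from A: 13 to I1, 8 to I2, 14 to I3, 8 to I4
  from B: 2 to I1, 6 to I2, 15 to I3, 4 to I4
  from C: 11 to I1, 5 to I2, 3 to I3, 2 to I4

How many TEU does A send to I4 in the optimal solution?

80

Solving gives:
  A to I2: 37 × 8 = 296
  A to I4: 80 × 8 = 640
  B to I1: 29 × 2 = 58
  B to I4: 71 × 4 = 284
  C to I3: 93 × 3 = 279
  C to I4: 12 × 2 = 24
Total cost = 1581.
So A→I4 carries 80 TEU.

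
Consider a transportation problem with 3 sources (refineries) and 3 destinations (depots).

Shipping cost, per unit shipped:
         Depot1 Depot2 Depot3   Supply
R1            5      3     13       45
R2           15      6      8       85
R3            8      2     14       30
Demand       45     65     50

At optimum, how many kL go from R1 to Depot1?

The minimum-cost plan:
  R1→Depot1: 45 × 5 = 225
  R2→Depot2: 35 × 6 = 210
  R2→Depot3: 50 × 8 = 400
  R3→Depot2: 30 × 2 = 60
Total cost = 895.
So R1→Depot1 carries 45 kL.

45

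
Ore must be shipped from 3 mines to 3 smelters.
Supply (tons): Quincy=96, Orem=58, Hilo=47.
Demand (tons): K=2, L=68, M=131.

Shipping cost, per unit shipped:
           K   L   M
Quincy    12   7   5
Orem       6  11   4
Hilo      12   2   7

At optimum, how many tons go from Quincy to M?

Optimal shipments:
  Quincy to L: 21 × 7 = 147
  Quincy to M: 75 × 5 = 375
  Orem to K: 2 × 6 = 12
  Orem to M: 56 × 4 = 224
  Hilo to L: 47 × 2 = 94
Total cost = 852.
So Quincy→M carries 75 tons.

75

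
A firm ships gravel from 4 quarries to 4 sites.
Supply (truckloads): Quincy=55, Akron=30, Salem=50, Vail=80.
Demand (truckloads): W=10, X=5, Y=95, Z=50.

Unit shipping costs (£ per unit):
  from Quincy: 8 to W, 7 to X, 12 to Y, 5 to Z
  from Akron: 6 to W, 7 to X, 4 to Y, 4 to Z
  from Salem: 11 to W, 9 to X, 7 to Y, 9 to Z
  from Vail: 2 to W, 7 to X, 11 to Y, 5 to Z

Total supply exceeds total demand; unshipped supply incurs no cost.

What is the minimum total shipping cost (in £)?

940

A cheapest plan:
  Quincy->X: 5 × £7 = £35
  Quincy->Z: 50 × £5 = £250
  Akron->Y: 30 × £4 = £120
  Salem->Y: 50 × £7 = £350
  Vail->W: 10 × £2 = £20
  Vail->Y: 15 × £11 = £165
Total = 35 + 250 + 120 + 350 + 20 + 165 = £940.
(Supply check: Quincy ships 55; Akron ships 30; Salem ships 50; Vail ships 25.)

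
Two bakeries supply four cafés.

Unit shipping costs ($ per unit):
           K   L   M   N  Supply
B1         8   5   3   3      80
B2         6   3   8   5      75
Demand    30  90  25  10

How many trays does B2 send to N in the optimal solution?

Solving gives:
  B1->K: 30 × $8 = $240
  B1->L: 15 × $5 = $75
  B1->M: 25 × $3 = $75
  B1->N: 10 × $3 = $30
  B2->L: 75 × $3 = $225
Total cost = $645.
The route B2→N is not used.

0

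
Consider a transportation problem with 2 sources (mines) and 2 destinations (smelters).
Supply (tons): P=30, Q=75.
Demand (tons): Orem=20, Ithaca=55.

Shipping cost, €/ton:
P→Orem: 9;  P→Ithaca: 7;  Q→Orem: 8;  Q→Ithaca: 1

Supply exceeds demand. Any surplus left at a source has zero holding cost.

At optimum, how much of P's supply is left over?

30

An optimal plan:
  Q→Orem: 20 × €8 = €160
  Q→Ithaca: 55 × €1 = €55
Total cost = €215.
P ships 0 of its 30, leaving 30.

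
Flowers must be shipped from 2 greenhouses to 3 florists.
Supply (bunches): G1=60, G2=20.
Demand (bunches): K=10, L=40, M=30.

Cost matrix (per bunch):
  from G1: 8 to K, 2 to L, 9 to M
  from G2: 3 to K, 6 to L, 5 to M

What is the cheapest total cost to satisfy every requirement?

340

A cheapest plan:
  G1→L: 40 × 2 = 80
  G1→M: 20 × 9 = 180
  G2→K: 10 × 3 = 30
  G2→M: 10 × 5 = 50
Total = 80 + 180 + 30 + 50 = 340.
(Supply check: G1 ships 60; G2 ships 20.)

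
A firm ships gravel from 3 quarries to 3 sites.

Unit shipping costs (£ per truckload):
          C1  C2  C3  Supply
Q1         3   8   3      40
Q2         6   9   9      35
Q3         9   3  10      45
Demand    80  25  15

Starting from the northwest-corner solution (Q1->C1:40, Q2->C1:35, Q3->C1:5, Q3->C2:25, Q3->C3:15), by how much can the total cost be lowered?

Current plan cost = 40·3 + 35·6 + 5·9 + 25·3 + 15·10 = £600.
Optimal plan:
  Q1->C1: 25 × £3 = £75
  Q1->C3: 15 × £3 = £45
  Q2->C1: 35 × £6 = £210
  Q3->C1: 20 × £9 = £180
  Q3->C2: 25 × £3 = £75
Optimal cost = £585.
Saving = 600 − 585 = £15.

15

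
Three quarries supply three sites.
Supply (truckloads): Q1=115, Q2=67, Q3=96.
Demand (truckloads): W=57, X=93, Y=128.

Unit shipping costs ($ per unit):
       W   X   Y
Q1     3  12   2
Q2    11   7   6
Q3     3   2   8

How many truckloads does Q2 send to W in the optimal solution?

0

Solving gives:
  Q1–W: 54 × $3 = $162
  Q1–Y: 61 × $2 = $122
  Q2–Y: 67 × $6 = $402
  Q3–W: 3 × $3 = $9
  Q3–X: 93 × $2 = $186
Total cost = $881.
The route Q2→W is not used.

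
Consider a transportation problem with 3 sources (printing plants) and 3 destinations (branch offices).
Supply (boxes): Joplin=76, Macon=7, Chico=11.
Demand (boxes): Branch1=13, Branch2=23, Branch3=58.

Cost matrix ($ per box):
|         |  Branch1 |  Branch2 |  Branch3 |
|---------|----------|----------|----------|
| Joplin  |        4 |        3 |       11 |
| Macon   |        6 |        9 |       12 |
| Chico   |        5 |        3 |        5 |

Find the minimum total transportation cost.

One minimum-cost allocation:
  Joplin–Branch1: 13 boxes
  Joplin–Branch2: 23 boxes
  Joplin–Branch3: 40 boxes
  Macon–Branch3: 7 boxes
  Chico–Branch3: 11 boxes
Total cost = $700.

700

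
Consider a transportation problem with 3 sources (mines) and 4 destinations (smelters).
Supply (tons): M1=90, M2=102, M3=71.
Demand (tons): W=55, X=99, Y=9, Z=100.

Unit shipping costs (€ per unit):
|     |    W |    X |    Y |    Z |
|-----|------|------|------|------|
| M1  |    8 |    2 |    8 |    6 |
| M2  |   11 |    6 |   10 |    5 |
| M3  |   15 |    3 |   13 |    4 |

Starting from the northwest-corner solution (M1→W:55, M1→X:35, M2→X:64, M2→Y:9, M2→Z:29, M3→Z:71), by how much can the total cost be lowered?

128

Current plan cost = 55·8 + 35·2 + 64·6 + 9·10 + 29·5 + 71·4 = €1413.
Optimal plan:
  M1 to W: 55 × €8 = €440
  M1 to X: 35 × €2 = €70
  M2 to Y: 9 × €10 = €90
  M2 to Z: 93 × €5 = €465
  M3 to X: 64 × €3 = €192
  M3 to Z: 7 × €4 = €28
Optimal cost = €1285.
Saving = 1413 − 1285 = €128.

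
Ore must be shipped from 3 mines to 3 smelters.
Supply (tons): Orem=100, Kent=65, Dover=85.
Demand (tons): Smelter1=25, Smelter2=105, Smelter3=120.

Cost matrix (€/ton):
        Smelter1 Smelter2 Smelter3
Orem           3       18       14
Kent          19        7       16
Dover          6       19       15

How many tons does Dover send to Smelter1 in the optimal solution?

The minimum-cost plan:
  Orem–Smelter1: 25 × €3 = €75
  Orem–Smelter3: 75 × €14 = €1050
  Kent–Smelter2: 65 × €7 = €455
  Dover–Smelter2: 40 × €19 = €760
  Dover–Smelter3: 45 × €15 = €675
Total cost = €3015.
The route Dover→Smelter1 is not used.

0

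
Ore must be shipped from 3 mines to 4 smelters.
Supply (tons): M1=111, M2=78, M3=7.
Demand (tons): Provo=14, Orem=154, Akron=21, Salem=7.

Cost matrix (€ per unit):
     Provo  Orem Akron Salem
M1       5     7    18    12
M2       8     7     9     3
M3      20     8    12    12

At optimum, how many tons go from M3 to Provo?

Solving gives:
  M1→Provo: 14 tons
  M1→Orem: 97 tons
  M2→Orem: 50 tons
  M2→Akron: 21 tons
  M2→Salem: 7 tons
  M3→Orem: 7 tons
Total cost = €1365.
The route M3→Provo is not used.

0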